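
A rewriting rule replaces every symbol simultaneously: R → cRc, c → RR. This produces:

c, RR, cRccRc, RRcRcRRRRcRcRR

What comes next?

Rewriting the 14 symbols of RRcRcRRRRcRcRR one by one yields cRc cRc RR cRc RR cRc cRc cRc cRc RR cRc RR cRc cRc; concatenated:

cRccRcRRcRcRRcRccRccRccRcRRcRcRRcRccRc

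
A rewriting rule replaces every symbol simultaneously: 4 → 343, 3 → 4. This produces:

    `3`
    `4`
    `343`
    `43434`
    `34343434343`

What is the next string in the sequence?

Rewriting each symbol of 34343434343: 3→4, 4→343, 3→4, 4→343, 3→4, 4→343, 3→4, 4→343, 3→4, 4→343, 3→4, which concatenates to 4 343 4 343 4 343 4 343 4 343 4.

434343434343434343434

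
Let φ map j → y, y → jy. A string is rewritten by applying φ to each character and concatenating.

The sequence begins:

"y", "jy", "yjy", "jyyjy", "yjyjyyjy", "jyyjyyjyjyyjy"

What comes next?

yjyjyyjyjyyjyyjyjyyjy

Applying the rule to each of the 13 symbols of jyyjyyjyjyyjy gives the pieces y jy jy y jy jy y jy y jy jy y jy, which concatenate to the answer.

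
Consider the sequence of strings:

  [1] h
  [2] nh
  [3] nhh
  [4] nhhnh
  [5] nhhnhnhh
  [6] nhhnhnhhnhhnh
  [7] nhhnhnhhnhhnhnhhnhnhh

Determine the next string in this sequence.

nhhnhnhhnhhnhnhhnhnhhnhhnhnhhnhhnh

This is a Fibonacci-style word recurrence s(k) = s(k−1)·s(k−2): e.g. nh·h = nhh.
Continuing: nhhnhnhhnhhnhnhhnhnhh · nhhnhnhhnhhnh gives term 8.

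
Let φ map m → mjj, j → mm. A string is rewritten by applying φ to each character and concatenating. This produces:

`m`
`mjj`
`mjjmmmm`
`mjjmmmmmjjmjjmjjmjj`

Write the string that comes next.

mjjmmmmmjjmjjmjjmjjmjjmmmmmjjmmmmmjjmmmmmjjmmmm

φ(mjjmmmmmjjmjjmjjmjj) expands symbol-by-symbol to mjj mm mm mjj mjj mjj mjj mjj mm mm mjj mm mm mjj mm mm mjj mm mm; joining the 19 pieces gives the next term.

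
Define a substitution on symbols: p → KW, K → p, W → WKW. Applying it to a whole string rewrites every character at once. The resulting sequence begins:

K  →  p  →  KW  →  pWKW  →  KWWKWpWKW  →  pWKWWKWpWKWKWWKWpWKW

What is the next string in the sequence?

Replace each of the 20 characters of pWKWWKWpWKWKWWKWpWKW in place — KW WKW p WKW WKW p WKW KW WKW p WKW p WKW WKW p WKW KW WKW p WKW — and concatenate.

KWWKWpWKWWKWpWKWKWWKWpWKWpWKWWKWpWKWKWWKWpWKW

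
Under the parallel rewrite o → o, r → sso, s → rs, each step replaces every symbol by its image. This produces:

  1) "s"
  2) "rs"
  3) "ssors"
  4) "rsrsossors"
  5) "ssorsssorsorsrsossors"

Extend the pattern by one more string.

φ(ssorsssorsorsrsossors) expands symbol-by-symbol to rs rs o sso rs rs rs o sso rs o sso rs sso rs o rs rs o sso rs; joining the 21 pieces gives the next term.

rsrsossorsrsrsossorsossorsssorsorsrsossors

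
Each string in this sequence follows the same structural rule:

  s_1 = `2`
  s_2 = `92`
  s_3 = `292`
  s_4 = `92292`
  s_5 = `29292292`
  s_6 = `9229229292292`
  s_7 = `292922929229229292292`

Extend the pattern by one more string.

9229229292292292922929229229292292

This is a Fibonacci-style word recurrence s(k) = s(k−2)·s(k−1): e.g. 2·92 = 292.
The next term joins 9229229292292 and 292922929229229292292.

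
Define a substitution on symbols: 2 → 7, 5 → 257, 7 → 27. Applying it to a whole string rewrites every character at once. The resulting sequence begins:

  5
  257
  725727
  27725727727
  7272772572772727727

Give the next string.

Replace each of the 19 characters of 7272772572772727727 in place — 27 7 27 7 27 27 7 257 27 7 27 27 7 27 7 27 27 7 27 — and concatenate.

27727727277257277272772772727727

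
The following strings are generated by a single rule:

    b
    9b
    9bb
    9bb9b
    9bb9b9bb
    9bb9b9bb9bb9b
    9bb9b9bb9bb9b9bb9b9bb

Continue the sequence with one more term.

Each term (from the third on) is the previous term followed by the one before it: term 3 = 9b·b = 9bb.
Continuing: 9bb9b9bb9bb9b9bb9b9bb · 9bb9b9bb9bb9b gives term 8.

9bb9b9bb9bb9b9bb9b9bb9bb9b9bb9bb9b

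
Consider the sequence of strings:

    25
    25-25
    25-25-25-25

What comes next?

Each string is two copies of the previous one joined by '-'.
Doubling 25-25-25-25 with '-' between the halves:

25-25-25-25-25-25-25-25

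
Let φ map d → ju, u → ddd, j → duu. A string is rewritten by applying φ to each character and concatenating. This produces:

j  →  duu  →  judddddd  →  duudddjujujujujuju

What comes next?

Rewriting the 18 symbols of duudddjujujujujuju one by one yields ju ddd ddd ju ju ju duu ddd duu ddd duu ddd duu ddd duu ddd duu ddd; concatenated:

juddddddjujujuduudddduudddduudddduudddduudddduuddd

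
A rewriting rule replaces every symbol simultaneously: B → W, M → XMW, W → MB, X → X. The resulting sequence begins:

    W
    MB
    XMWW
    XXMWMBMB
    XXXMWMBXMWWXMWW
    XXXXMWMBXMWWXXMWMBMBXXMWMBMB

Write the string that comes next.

Replace each of the 28 characters of XXXXMWMBXMWWXXMWMBMBXXMWMBMB in place — X X X X XMW MB XMW W X XMW MB MB X X XMW MB XMW W XMW W X X XMW MB XMW W XMW W — and concatenate.

XXXXXMWMBXMWWXXMWMBMBXXXMWMBXMWWXMWWXXXMWMBXMWWXMWW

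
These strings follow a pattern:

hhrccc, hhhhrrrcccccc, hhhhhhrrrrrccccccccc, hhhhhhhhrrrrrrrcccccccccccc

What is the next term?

Term n consists of 2n h's, followed by 2n-1 r's, followed by 3n c's (n = 1, 2, …).
At n = 5 the blocks have lengths 10, 9, 15.

hhhhhhhhhhrrrrrrrrrccccccccccccccc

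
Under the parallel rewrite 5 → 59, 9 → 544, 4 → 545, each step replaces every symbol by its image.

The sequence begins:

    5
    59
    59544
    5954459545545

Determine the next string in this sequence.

Applying the rule to each of the 13 symbols of 5954459545545 gives the pieces 59 544 59 545 545 59 544 59 545 59 59 545 59, which concatenate to the answer.

59544595455455954459545595954559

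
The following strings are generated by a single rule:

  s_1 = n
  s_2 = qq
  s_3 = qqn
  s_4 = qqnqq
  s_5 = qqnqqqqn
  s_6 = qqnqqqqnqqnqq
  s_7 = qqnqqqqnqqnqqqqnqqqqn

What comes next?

This is a Fibonacci-style word recurrence s(k) = s(k−1)·s(k−2): e.g. qq·n = qqn.
So term 8 is qqnqqqqnqqnqqqqnqqqqn·qqnqqqqnqqnqq.

qqnqqqqnqqnqqqqnqqqqnqqnqqqqnqqnqq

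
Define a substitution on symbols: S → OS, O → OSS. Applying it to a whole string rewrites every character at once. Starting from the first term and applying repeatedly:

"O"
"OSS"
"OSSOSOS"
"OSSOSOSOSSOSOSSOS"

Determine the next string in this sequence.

Replace each of the 17 characters of OSSOSOSOSSOSOSSOS in place — OSS OS OS OSS OS OSS OS OSS OS OS OSS OS OSS OS OS OSS OS — and concatenate.

OSSOSOSOSSOSOSSOSOSSOSOSOSSOSOSSOSOSOSSOS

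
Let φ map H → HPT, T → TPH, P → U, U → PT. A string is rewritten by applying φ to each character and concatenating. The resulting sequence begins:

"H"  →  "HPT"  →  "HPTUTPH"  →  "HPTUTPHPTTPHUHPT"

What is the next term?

HPTUTPHPTTPHUHPTUTPHTPHUHPTPTHPTUTPH

Replace each of the 16 characters of HPTUTPHPTTPHUHPT in place — HPT U TPH PT TPH U HPT U TPH TPH U HPT PT HPT U TPH — and concatenate.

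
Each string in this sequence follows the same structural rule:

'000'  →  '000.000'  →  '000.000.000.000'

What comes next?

Each string is two copies of the previous one joined by '.'.
So the next term is two copies of 000.000.000.000 with '.' between the halves.

000.000.000.000.000.000.000.000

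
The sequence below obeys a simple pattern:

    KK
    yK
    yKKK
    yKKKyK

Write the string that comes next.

yKKKyKyKKK

This is a Fibonacci-style word recurrence s(k) = s(k−1)·s(k−2): e.g. yK·KK = yKKK.
Continuing: yKKKyK · yKKK gives term 5.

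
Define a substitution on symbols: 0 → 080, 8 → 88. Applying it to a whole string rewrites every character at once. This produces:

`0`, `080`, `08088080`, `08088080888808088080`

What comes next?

Rewriting the 20 symbols of 08088080888808088080 one by one yields 080 88 080 88 88 080 88 080 88 88 88 88 080 88 080 88 88 080 88 080; concatenated:

080880808888080880808888888808088080888808088080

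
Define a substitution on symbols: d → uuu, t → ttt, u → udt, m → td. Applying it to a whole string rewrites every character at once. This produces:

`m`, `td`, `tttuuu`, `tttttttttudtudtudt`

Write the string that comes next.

tttttttttttttttttttttttttttudtuuutttudtuuutttudtuuuttt

Applying the rule to each of the 18 symbols of tttttttttudtudtudt gives the pieces ttt ttt ttt ttt ttt ttt ttt ttt ttt udt uuu ttt udt uuu ttt udt uuu ttt, which concatenate to the answer.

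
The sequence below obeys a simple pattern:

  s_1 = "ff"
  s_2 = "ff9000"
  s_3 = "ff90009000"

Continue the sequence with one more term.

The strings grow by a fixed suffix 9000 each time.
So the next term is ff90009000·9000.

ff900090009000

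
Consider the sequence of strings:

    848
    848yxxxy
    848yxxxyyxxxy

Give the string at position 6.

848yxxxyyxxxyyxxxyyxxxyyxxxy

The strings grow by a fixed suffix yxxxy each time.
From 848yxxxyyxxxy, 3 further steps: 848yxxxyyxxxy → 848yxxxyyxxxyyxxxy → 848yxxxyyxxxyyxxxyyxxxy → (answer).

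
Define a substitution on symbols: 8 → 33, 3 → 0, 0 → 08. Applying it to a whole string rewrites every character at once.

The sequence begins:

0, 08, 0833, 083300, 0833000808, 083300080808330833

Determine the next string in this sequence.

083300080808330833083300083300

φ(083300080808330833) expands symbol-by-symbol to 08 33 0 0 08 08 08 33 08 33 08 33 0 0 08 33 0 0; joining the 18 pieces gives the next term.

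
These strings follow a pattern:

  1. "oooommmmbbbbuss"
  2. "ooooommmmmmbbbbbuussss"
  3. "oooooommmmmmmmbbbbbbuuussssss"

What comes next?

The n-th term is n+2 o's then 2n m's then n+2 b's then n-1 u's then 2n-2 s's, where the shown terms are n = 2, 3, 4.
At n = 5 the blocks have lengths 7, 10, 7, 4, 8.

ooooooommmmmmmmmmbbbbbbbuuuussssssss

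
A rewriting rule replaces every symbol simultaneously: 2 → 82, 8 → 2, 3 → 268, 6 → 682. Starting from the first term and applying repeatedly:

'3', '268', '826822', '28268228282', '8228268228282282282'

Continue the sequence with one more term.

Applying the rule to each of the 19 symbols of 8228268228282282282 gives the pieces 2 82 82 2 82 682 2 82 82 2 82 2 82 82 2 82 82 2 82, which concatenate to the answer.

28282282682282822822828228282282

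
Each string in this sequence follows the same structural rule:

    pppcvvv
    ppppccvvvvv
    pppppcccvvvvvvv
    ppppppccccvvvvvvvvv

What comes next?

The n-th term is n+2 p's then n c's then 2n+1 v's (n = 1, 2, …).
Setting n = 5 gives 7, 5, 11 characters in each block.

pppppppcccccvvvvvvvvvvv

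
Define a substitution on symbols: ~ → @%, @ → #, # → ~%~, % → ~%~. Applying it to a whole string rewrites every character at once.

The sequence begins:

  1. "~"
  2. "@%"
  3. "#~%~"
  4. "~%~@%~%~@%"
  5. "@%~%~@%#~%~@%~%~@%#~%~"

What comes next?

φ(@%~%~@%#~%~@%~%~@%#~%~) expands symbol-by-symbol to # ~%~ @% ~%~ @% # ~%~ ~%~ @% ~%~ @% # ~%~ @% ~%~ @% # ~%~ ~%~ @% ~%~ @%; joining the 22 pieces gives the next term.

#~%~@%~%~@%#~%~~%~@%~%~@%#~%~@%~%~@%#~%~~%~@%~%~@%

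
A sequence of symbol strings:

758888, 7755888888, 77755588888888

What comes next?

777755558888888888

Reading off run lengths: 7 runs 1, 2, 3; 5 runs 1, 2, 3; 8 runs 4, 6, 8 — each is linear in n, where the shown terms are n = 2, 3, 4.
At n = 5 the blocks have lengths 4, 4, 10.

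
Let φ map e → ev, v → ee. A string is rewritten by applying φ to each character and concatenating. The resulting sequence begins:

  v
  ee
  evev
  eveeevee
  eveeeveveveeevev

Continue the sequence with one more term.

φ(eveeeveveveeevev) expands symbol-by-symbol to ev ee ev ev ev ee ev ee ev ee ev ev ev ee ev ee; joining the 16 pieces gives the next term.

eveeeveveveeeveeeveeeveveveeevee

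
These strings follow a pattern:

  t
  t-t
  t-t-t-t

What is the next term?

Each string is two copies of the previous one joined by '-'.
Doubling t-t-t-t with '-' between the halves:

t-t-t-t-t-t-t-t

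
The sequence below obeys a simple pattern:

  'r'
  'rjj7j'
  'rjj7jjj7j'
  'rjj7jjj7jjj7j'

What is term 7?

rjj7jjj7jjj7jjj7jjj7jjj7j

Every step adds jj7j to the end: s(k+1) = s(k)·jj7j.
From rjj7jjj7jjj7j, 3 further steps: rjj7jjj7jjj7j → rjj7jjj7jjj7jjj7j → rjj7jjj7jjj7jjj7jjj7j → (answer).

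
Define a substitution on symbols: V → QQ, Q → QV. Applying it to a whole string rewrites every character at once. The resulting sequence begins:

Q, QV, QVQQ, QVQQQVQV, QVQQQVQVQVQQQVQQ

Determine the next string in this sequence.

Rewriting the 16 symbols of QVQQQVQVQVQQQVQQ one by one yields QV QQ QV QV QV QQ QV QQ QV QQ QV QV QV QQ QV QV; concatenated:

QVQQQVQVQVQQQVQQQVQQQVQVQVQQQVQV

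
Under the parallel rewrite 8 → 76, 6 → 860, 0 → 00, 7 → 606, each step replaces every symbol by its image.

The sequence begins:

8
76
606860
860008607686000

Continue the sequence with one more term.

Rewriting the 15 symbols of 860008607686000 one by one yields 76 860 00 00 00 76 860 00 606 860 76 860 00 00 00; concatenated:

76860000000768600060686076860000000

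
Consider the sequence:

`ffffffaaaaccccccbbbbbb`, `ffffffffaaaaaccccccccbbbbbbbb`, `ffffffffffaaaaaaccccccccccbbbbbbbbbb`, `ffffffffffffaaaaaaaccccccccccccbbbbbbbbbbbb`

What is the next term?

The n-th term is 2n f's then n+1 a's then 2n c's then 2n b's, where the shown terms are n = 3, 4, 5, 6.
At n = 7 the blocks have lengths 14, 8, 14, 14.

ffffffffffffffaaaaaaaaccccccccccccccbbbbbbbbbbbbbb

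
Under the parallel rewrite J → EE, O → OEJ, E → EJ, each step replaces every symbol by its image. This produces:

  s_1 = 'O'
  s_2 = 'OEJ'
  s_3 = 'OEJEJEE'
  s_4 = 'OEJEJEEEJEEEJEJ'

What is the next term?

Rewriting the 15 symbols of OEJEJEEEJEEEJEJ one by one yields OEJ EJ EE EJ EE EJ EJ EJ EE EJ EJ EJ EE EJ EE; concatenated:

OEJEJEEEJEEEJEJEJEEEJEJEJEEEJEE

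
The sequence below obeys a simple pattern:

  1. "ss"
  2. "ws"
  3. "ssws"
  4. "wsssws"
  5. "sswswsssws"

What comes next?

Each term (from the third on) is the two preceding terms concatenated in order: term 3 = ss·ws = ssws.
The next term joins wsssws and sswswsssws.

wssswssswswsssws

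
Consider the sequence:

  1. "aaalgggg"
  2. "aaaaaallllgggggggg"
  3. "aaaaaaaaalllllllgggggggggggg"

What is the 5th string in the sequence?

aaaaaaaaaaaaaaalllllllllllllgggggggggggggggggggg

The n-th term is 3n a's then 3n-2 l's then 4n g's (n = 1, 2, …).
At n = 5 the blocks have lengths 15, 13, 20.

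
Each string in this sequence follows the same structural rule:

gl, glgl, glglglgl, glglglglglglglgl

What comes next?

Every step duplicates the string.
One more doubling of glglglglglglglgl gives the answer.

glglglglglglglglglglglglglglglgl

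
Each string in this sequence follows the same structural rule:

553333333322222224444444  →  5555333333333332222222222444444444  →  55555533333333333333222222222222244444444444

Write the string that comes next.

Reading off run lengths: 5 runs 2, 4, 6; 3 runs 8, 11, 14; 2 runs 7, 10, 13; 4 runs 7, 9, 11 — each is linear in n, where the shown terms are n = 2, 3, 4.
Setting n = 5 gives 8, 17, 16, 13 characters in each block.

555555553333333333333333322222222222222224444444444444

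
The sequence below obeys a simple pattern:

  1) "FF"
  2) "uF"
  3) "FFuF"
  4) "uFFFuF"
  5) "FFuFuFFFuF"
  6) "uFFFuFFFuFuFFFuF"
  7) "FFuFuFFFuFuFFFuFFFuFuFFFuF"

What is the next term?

uFFFuFFFuFuFFFuFFFuFuFFFuFuFFFuFFFuFuFFFuF

This is a Fibonacci-style word recurrence s(k) = s(k−2)·s(k−1): e.g. FF·uF = FFuF.
Continuing: uFFFuFFFuFuFFFuF · FFuFuFFFuFuFFFuFFFuFuFFFuF gives term 8.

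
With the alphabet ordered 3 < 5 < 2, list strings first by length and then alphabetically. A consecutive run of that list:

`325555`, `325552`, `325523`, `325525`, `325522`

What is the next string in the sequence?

325233

The successor of 325522 increments the rightmost position that isn't already 2 and resets every position after it to 3.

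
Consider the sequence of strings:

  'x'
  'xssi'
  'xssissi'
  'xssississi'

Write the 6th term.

Every step adds ssi to the end: s(k+1) = s(k)·ssi.
From xssississi, 2 further steps: xssississi → xssissississi → (answer).

xssississississi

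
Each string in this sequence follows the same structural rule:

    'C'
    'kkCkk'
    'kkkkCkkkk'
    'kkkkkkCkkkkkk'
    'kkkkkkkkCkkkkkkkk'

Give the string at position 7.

Each term wraps the previous one in kk on the left and kk on the right.
From kkkkkkkkCkkkkkkkk, 2 further steps: kkkkkkkkCkkkkkkkk → kkkkkkkkkkCkkkkkkkkkk → (answer).

kkkkkkkkkkkkCkkkkkkkkkkkk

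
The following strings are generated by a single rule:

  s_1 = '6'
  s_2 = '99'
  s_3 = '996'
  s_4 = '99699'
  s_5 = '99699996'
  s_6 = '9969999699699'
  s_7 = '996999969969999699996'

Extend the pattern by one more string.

9969999699699996999969969999699699

From term 3 onward, concatenate the last term with the second-to-last: 99·6 = 996, 996·99 = 99699, …
The next term joins 996999969969999699996 and 9969999699699.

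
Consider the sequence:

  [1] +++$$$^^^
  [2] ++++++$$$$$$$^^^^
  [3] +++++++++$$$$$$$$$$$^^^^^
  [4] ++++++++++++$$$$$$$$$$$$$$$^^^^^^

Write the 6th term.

++++++++++++++++++$$$$$$$$$$$$$$$$$$$$$$$^^^^^^^^

The n-th term is 3n +'s then 4n-1 $'s then n+2 ^'s (n = 1, 2, …).
Setting n = 6 gives 18, 23, 8 characters in each block.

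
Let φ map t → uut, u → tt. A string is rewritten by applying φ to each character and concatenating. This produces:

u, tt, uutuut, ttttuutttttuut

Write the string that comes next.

Applying the rule to each of the 14 symbols of ttttuutttttuut gives the pieces uut uut uut uut tt tt uut uut uut uut uut tt tt uut, which concatenate to the answer.

uutuutuutuutttttuutuutuutuutuutttttuut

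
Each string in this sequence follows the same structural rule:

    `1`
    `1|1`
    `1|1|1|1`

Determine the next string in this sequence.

Each string is two copies of the previous one joined by '|'.
Doubling 1|1|1|1 with '|' between the halves:

1|1|1|1|1|1|1|1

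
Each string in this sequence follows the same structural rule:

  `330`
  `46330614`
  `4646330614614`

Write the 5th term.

46464646330614614614614

Every step adds 46 to the front and 614 to the end of the previous string.
From 4646330614614, 2 further steps: 4646330614614 → 464646330614614614 → (answer).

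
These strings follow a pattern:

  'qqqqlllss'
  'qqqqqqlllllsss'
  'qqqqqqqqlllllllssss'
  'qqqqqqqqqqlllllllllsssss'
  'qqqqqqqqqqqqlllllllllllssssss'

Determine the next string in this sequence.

Reading off run lengths: q runs 4, 6, 8, 10, 12; l runs 3, 5, 7, 9, 11; s runs 2, 3, 4, 5, 6 — each is linear in n, where the shown terms are n = 2, 3, 4, 5, 6.
For the next term, n = 7, so the run lengths are 14, 13, 7.

qqqqqqqqqqqqqqlllllllllllllsssssss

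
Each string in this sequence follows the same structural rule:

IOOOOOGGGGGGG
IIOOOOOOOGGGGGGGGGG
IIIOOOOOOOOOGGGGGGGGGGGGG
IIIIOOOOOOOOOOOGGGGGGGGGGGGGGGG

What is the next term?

IIIIIOOOOOOOOOOOOOGGGGGGGGGGGGGGGGGGG

The n-th term is n-1 I's then 2n+1 O's then 3n+1 G's, where the shown terms are n = 2, 3, 4, 5.
For the next term, n = 6, so the run lengths are 5, 13, 19.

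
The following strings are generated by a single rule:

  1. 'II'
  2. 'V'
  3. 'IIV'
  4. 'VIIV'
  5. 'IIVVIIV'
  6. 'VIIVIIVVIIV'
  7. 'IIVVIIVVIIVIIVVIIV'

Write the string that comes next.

VIIVIIVVIIVIIVVIIVVIIVIIVVIIV

Each term (from the third on) is the two preceding terms concatenated in order: term 3 = II·V = IIV.
Continuing: VIIVIIVVIIV · IIVVIIVVIIVIIVVIIV gives term 8.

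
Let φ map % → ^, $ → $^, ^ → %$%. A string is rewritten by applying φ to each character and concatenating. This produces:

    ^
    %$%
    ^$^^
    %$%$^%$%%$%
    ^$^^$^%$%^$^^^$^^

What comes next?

Replace each of the 17 characters of ^$^^$^%$%^$^^^$^^ in place — %$% $^ %$% %$% $^ %$% ^ $^ ^ %$% $^ %$% %$% %$% $^ %$% %$% — and concatenate.

%$%$^%$%%$%$^%$%^$^^%$%$^%$%%$%%$%$^%$%%$%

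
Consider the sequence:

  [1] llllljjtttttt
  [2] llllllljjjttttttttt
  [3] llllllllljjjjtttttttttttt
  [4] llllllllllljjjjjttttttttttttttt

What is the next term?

Each string has the form l^{2n+3} j^{n+1} t^{3n+3} (n = 1, 2, …).
Setting n = 5 gives 13, 6, 18 characters in each block.

llllllllllllljjjjjjtttttttttttttttttt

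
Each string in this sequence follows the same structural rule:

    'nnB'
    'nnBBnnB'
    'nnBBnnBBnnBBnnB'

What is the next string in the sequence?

nnBBnnBBnnBBnnBBnnBBnnBBnnBBnnB

Each string is two copies of the previous one joined by 'B'.
So the next term is two copies of nnBBnnBBnnBBnnB with 'B' between the halves.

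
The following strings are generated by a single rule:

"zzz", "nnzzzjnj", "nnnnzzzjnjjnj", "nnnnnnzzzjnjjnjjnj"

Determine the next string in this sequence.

nnnnnnnnzzzjnjjnjjnjjnj

Every step adds nn to the front and jnj to the end of the previous string.
One more step from nnnnnnzzzjnjjnjjnj gives the answer.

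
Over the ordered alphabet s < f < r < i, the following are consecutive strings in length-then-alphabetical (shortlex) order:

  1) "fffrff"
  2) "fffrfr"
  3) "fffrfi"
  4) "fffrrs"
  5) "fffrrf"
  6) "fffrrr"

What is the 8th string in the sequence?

fffris

Continuing the enumeration 2 steps past fffrrr: fffrrr → fffrri → (answer).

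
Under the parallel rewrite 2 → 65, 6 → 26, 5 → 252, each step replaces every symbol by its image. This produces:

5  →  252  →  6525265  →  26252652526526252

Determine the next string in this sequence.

φ(26252652526526252) expands symbol-by-symbol to 65 26 65 252 65 26 252 65 252 65 26 252 65 26 65 252 65; joining the 17 pieces gives the next term.

652665252652625265252652625265266525265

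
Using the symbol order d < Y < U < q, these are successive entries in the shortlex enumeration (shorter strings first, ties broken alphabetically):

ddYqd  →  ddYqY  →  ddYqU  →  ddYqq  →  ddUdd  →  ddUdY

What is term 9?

Stepping forward 3 times from ddUdY: ddUdY → ddUdU → ddUdq, then the target.

ddUYd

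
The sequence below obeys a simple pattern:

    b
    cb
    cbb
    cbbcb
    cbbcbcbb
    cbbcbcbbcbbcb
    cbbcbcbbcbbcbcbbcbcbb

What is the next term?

cbbcbcbbcbbcbcbbcbcbbcbbcbcbbcbbcb

Each term (from the third on) is the previous term followed by the one before it: term 3 = cb·b = cbb.
Continuing: cbbcbcbbcbbcbcbbcbcbb · cbbcbcbbcbbcb gives term 8.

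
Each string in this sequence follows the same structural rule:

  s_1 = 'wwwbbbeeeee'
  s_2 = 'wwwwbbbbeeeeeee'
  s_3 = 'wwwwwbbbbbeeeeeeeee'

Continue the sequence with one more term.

wwwwwwbbbbbbeeeeeeeeeee

Term n consists of n w's, followed by n b's, followed by 2n-1 e's, where the shown terms are n = 3, 4, 5.
Setting n = 6 gives 6, 6, 11 characters in each block.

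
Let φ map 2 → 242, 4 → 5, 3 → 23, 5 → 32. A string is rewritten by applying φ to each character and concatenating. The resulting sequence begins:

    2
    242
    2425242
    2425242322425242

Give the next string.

2425242322425242232422425242322425242

Replace each of the 16 characters of 2425242322425242 in place — 242 5 242 32 242 5 242 23 242 242 5 242 32 242 5 242 — and concatenate.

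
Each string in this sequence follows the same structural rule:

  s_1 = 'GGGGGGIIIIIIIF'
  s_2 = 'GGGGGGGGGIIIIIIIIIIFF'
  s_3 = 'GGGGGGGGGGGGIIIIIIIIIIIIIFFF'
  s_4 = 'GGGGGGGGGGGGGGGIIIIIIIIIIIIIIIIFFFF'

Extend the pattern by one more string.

Term n consists of 3n G's, followed by 3n+1 I's, followed by n-1 F's, where the shown terms are n = 2, 3, 4, 5.
At n = 6 the blocks have lengths 18, 19, 5.

GGGGGGGGGGGGGGGGGGIIIIIIIIIIIIIIIIIIIFFFFF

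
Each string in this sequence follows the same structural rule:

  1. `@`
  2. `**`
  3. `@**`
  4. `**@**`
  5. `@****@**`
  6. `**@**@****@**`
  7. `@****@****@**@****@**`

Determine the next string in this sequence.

From term 3 onward, concatenate the second-to-last term with the last: @·** = @**, **·@** = **@**, …
Continuing: **@**@****@** · @****@****@**@****@** gives term 8.

**@**@****@**@****@****@**@****@**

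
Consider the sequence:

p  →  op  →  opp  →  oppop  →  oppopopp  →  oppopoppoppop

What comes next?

oppopoppoppopoppopopp

This is a Fibonacci-style word recurrence s(k) = s(k−1)·s(k−2): e.g. op·p = opp.
The next term joins oppopoppoppop and oppopopp.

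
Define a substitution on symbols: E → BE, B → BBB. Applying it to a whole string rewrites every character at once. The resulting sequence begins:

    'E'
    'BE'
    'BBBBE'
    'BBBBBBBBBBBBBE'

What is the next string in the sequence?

Rewriting the 14 symbols of BBBBBBBBBBBBBE one by one yields BBB BBB BBB BBB BBB BBB BBB BBB BBB BBB BBB BBB BBB BE; concatenated:

BBBBBBBBBBBBBBBBBBBBBBBBBBBBBBBBBBBBBBBBE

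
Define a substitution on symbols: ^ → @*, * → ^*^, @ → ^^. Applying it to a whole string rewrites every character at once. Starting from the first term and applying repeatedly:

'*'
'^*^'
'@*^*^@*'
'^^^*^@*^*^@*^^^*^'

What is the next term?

@*@*@*^*^@*^^^*^@*^*^@*^^^*^@*@*@*^*^@*

Applying the rule to each of the 17 symbols of ^^^*^@*^*^@*^^^*^ gives the pieces @* @* @* ^*^ @* ^^ ^*^ @* ^*^ @* ^^ ^*^ @* @* @* ^*^ @*, which concatenate to the answer.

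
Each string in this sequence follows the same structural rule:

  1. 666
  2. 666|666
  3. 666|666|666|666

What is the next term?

666|666|666|666|666|666|666|666

Every step duplicates the string with '|' between the halves.
So the next term is two copies of 666|666|666|666 with '|' between the halves.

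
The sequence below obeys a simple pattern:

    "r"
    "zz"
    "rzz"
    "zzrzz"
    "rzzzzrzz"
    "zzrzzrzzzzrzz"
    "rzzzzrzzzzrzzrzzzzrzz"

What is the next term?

zzrzzrzzzzrzzrzzzzrzzzzrzzrzzzzrzz

Each term (from the third on) is the two preceding terms concatenated in order: term 3 = r·zz = rzz.
Continuing: zzrzzrzzzzrzz · rzzzzrzzzzrzzrzzzzrzz gives term 8.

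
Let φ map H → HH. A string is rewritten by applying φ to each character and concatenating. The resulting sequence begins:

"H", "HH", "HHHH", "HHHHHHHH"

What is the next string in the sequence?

HHHHHHHHHHHHHHHH

Rewriting each symbol of HHHHHHHH: H→HH, H→HH, H→HH, H→HH, H→HH, H→HH, H→HH, H→HH, which concatenates to HH HH HH HH HH HH HH HH.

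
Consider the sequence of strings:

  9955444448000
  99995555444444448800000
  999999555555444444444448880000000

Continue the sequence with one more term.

9999999955555555444444444444448888000000000

Term n consists of 2n 9's, followed by 2n 5's, followed by 3n+2 4's, followed by n 8's, followed by 2n+1 0's (n = 1, 2, …).
At n = 4 the blocks have lengths 8, 8, 14, 4, 9.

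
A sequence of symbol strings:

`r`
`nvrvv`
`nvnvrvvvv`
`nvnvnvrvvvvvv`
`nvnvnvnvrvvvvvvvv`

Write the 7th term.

Every step adds nv to the front and vv to the end of the previous string.
From nvnvnvnvrvvvvvvvv, 2 further steps: nvnvnvnvrvvvvvvvv → nvnvnvnvnvrvvvvvvvvvv → (answer).

nvnvnvnvnvnvrvvvvvvvvvvvv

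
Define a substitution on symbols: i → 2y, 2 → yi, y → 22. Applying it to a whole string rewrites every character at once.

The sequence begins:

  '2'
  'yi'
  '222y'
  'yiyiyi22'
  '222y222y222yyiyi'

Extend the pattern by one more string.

Rewriting the 16 symbols of 222y222y222yyiyi one by one yields yi yi yi 22 yi yi yi 22 yi yi yi 22 22 2y 22 2y; concatenated:

yiyiyi22yiyiyi22yiyiyi22222y222y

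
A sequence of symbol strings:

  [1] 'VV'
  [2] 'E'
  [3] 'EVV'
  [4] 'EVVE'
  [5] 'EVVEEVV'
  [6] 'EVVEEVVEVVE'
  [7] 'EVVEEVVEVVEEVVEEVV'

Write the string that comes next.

EVVEEVVEVVEEVVEEVVEVVEEVVEVVE

From term 3 onward, concatenate the last term with the second-to-last: E·VV = EVV, EVV·E = EVVE, …
So term 8 is EVVEEVVEVVEEVVEEVV·EVVEEVVEVVE.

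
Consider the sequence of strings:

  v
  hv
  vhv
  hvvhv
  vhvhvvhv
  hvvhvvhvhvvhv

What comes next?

vhvhvvhvhvvhvvhvhvvhv

This is a Fibonacci-style word recurrence s(k) = s(k−2)·s(k−1): e.g. v·hv = vhv.
So term 7 is vhvhvvhv·hvvhvvhvhvvhv.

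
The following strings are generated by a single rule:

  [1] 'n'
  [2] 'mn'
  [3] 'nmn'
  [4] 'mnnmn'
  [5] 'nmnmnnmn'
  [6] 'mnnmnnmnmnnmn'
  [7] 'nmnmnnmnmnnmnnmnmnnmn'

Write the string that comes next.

From term 3 onward, concatenate the second-to-last term with the last: n·mn = nmn, mn·nmn = mnnmn, …
The next term joins mnnmnnmnmnnmn and nmnmnnmnmnnmnnmnmnnmn.

mnnmnnmnmnnmnnmnmnnmnmnnmnnmnmnnmn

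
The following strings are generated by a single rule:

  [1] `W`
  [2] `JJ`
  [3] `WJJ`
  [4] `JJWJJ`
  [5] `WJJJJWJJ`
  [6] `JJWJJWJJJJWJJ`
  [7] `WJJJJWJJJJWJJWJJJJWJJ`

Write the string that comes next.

JJWJJWJJJJWJJWJJJJWJJJJWJJWJJJJWJJ

From term 3 onward, concatenate the second-to-last term with the last: W·JJ = WJJ, JJ·WJJ = JJWJJ, …
Continuing: JJWJJWJJJJWJJ · WJJJJWJJJJWJJWJJJJWJJ gives term 8.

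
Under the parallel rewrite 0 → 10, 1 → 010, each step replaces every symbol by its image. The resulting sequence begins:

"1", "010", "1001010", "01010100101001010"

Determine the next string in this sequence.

Applying the rule to each of the 17 symbols of 01010100101001010 gives the pieces 10 010 10 010 10 010 10 10 010 10 010 10 10 010 10 010 10, which concatenate to the answer.

10010100101001010100101001010100101001010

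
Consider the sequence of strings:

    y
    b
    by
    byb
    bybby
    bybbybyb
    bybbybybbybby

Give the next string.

Each term (from the third on) is the previous term followed by the one before it: term 3 = b·y = by.
Continuing: bybbybybbybby · bybbybyb gives term 8.

bybbybybbybbybybbybyb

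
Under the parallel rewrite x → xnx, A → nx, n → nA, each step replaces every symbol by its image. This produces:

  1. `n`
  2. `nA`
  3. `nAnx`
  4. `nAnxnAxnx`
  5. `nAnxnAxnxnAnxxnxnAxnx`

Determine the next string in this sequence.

nAnxnAxnxnAnxxnxnAxnxnAnxnAxnxxnxnAxnxnAnxxnxnAxnx

φ(nAnxnAxnxnAnxxnxnAxnx) expands symbol-by-symbol to nA nx nA xnx nA nx xnx nA xnx nA nx nA xnx xnx nA xnx nA nx xnx nA xnx; joining the 21 pieces gives the next term.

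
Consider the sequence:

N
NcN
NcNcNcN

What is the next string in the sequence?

s(k+1) = s(k)·c·s(k) — each term doubles the last with 'c' between the halves.
Doubling NcNcNcN with 'c' between the halves:

NcNcNcNcNcNcNcN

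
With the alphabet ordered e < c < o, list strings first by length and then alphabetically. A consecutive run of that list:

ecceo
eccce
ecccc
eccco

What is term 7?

Advancing 3 positions from eccco through eccco → eccoe → eccoc reaches term 7.

eccoo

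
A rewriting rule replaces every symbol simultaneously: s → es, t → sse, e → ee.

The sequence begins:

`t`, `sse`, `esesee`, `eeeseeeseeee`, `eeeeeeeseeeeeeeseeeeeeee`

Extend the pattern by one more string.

Rewriting the 24 symbols of eeeeeeeseeeeeeeseeeeeeee one by one yields ee ee ee ee ee ee ee es ee ee ee ee ee ee ee es ee ee ee ee ee ee ee ee; concatenated:

eeeeeeeeeeeeeeeseeeeeeeeeeeeeeeseeeeeeeeeeeeeeee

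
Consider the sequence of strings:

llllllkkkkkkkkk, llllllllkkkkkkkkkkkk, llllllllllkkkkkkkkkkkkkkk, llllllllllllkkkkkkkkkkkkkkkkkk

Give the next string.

llllllllllllllkkkkkkkkkkkkkkkkkkkkk

The n-th term is 2n l's then 3n k's, where the shown terms are n = 3, 4, 5, 6.
At n = 7 the blocks have lengths 14, 21.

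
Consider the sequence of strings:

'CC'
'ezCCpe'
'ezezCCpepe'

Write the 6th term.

ezezezezezCCpepepepepe

Each term wraps the previous one in ez on the left and pe on the right.
From ezezCCpepe, 3 further steps: ezezCCpepe → ezezezCCpepepe → ezezezezCCpepepepe → (answer).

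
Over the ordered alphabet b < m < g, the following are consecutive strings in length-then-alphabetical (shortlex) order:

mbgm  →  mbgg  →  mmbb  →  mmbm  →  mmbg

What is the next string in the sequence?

Treat mmbg as a base-3 numeral over the given alphabet and add one, carrying through any trailing g's.

mmmb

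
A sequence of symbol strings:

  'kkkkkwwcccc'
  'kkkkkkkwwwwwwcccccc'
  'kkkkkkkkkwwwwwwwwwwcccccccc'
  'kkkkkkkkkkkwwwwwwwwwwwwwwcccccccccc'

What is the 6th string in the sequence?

Each string has the form k^{2n+3} w^{4n-2} c^{2n+2} (n = 1, 2, …).
Setting n = 6 gives 15, 22, 14 characters in each block.

kkkkkkkkkkkkkkkwwwwwwwwwwwwwwwwwwwwwwcccccccccccccc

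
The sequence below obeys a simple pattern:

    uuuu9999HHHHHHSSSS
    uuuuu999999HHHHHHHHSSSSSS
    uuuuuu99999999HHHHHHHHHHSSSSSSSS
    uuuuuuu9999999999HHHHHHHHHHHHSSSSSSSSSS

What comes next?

The n-th term is n+2 u's then 2n 9's then 2n+2 H's then 2n S's, where the shown terms are n = 2, 3, 4, 5.
For the next term, n = 6, so the run lengths are 8, 12, 14, 12.

uuuuuuuu999999999999HHHHHHHHHHHHHHSSSSSSSSSSSS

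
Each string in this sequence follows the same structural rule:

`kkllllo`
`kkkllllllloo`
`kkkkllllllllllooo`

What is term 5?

kkkkkkllllllllllllllllooooo

Reading off run lengths: k runs 2, 3, 4; l runs 4, 7, 10; o runs 1, 2, 3 — each is linear in n (n = 1, 2, …).
At n = 5 the blocks have lengths 6, 16, 5.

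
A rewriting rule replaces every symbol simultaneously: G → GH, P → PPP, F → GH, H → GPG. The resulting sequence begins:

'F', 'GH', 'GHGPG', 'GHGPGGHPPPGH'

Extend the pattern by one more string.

Rewriting each symbol of GHGPGGHPPPGH: G→GH, H→GPG, G→GH, P→PPP, G→GH, G→GH, H→GPG, P→PPP, P→PPP, P→PPP, G→GH, H→GPG, which concatenates to GH GPG GH PPP GH GH GPG PPP PPP PPP GH GPG.

GHGPGGHPPPGHGHGPGPPPPPPPPPGHGPG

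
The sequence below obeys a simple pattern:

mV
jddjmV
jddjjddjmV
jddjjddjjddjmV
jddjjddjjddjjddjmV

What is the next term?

The strings grow by a fixed prefix jddj each time.
One more step from jddjjddjjddjjddjmV gives the answer.

jddjjddjjddjjddjjddjmV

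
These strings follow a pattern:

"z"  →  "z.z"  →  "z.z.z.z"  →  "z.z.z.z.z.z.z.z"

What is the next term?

z.z.z.z.z.z.z.z.z.z.z.z.z.z.z.z

Every step duplicates the string with '.' between the halves.
So the next term is two copies of z.z.z.z.z.z.z.z with '.' between the halves.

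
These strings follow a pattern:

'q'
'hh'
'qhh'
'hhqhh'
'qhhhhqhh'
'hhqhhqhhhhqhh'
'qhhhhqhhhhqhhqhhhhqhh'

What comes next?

hhqhhqhhhhqhhqhhhhqhhhhqhhqhhhhqhh

From term 3 onward, concatenate the second-to-last term with the last: q·hh = qhh, hh·qhh = hhqhh, …
The next term joins hhqhhqhhhhqhh and qhhhhqhhhhqhhqhhhhqhh.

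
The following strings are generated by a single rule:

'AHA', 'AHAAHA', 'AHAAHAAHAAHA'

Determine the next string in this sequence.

AHAAHAAHAAHAAHAAHAAHAAHA

Every step duplicates the string.
One more doubling of AHAAHAAHAAHA gives the answer.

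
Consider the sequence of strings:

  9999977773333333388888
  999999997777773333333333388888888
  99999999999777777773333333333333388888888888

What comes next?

The n-th term is 3n-1 9's then 2n 7's then 3n+2 3's then 3n-1 8's, where the shown terms are n = 2, 3, 4.
At n = 5 the blocks have lengths 14, 10, 17, 14.

9999999999999977777777773333333333333333388888888888888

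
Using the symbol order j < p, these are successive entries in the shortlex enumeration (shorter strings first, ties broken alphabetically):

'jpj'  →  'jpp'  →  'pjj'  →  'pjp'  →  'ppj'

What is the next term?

Find the rightmost character of ppj below p, bump it to the next letter, and reset everything to its right to j.

ppp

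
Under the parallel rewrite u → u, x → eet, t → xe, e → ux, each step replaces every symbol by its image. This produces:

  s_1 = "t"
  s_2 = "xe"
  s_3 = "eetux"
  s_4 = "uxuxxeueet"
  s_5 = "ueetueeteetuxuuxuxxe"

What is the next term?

φ(ueetueeteetuxuuxuxxe) expands symbol-by-symbol to u ux ux xe u ux ux xe ux ux xe u eet u u eet u eet eet ux; joining the 20 pieces gives the next term.

uuxuxxeuuxuxxeuxuxxeueetuueetueeteetux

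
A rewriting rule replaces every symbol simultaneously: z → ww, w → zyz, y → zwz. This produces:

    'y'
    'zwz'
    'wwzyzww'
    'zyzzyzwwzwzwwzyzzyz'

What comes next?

wwzwzwwwwzwzwwzyzzyzwwzyzwwzyzzyzwwzwzwwwwzwzww

Applying the rule to each of the 19 symbols of zyzzyzwwzwzwwzyzzyz gives the pieces ww zwz ww ww zwz ww zyz zyz ww zyz ww zyz zyz ww zwz ww ww zwz ww, which concatenate to the answer.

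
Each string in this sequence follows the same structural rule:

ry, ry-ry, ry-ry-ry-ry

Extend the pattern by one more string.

Every step duplicates the string with '-' between the halves.
Doubling ry-ry-ry-ry with '-' between the halves:

ry-ry-ry-ry-ry-ry-ry-ry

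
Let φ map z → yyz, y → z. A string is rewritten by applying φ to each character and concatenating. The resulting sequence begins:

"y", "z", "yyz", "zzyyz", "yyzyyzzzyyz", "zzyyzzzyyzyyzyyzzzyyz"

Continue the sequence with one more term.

φ(zzyyzzzyyzyyzyyzzzyyz) expands symbol-by-symbol to yyz yyz z z yyz yyz yyz z z yyz z z yyz z z yyz yyz yyz z z yyz; joining the 21 pieces gives the next term.

yyzyyzzzyyzyyzyyzzzyyzzzyyzzzyyzyyzyyzzzyyz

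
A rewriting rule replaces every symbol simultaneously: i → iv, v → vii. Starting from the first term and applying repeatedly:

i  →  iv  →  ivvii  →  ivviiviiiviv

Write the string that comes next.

Expanding ivviiviiiviv: i→iv, v→vii, v→vii, i→iv, i→iv, v→vii, i→iv, i→iv, i→iv, v→vii, i→iv, v→vii. Concatenated: iv vii vii iv iv vii iv iv iv vii iv vii.

ivviiviiivivviiivivivviiivvii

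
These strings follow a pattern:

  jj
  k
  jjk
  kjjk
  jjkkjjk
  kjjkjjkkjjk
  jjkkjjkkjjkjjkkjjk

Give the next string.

From term 3 onward, concatenate the second-to-last term with the last: jj·k = jjk, k·jjk = kjjk, …
Continuing: kjjkjjkkjjk · jjkkjjkkjjkjjkkjjk gives term 8.

kjjkjjkkjjkjjkkjjkkjjkjjkkjjk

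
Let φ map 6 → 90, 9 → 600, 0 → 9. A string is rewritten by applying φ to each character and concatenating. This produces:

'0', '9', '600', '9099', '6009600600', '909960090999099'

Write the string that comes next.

6009600600909960096006006009600600

φ(909960090999099) expands symbol-by-symbol to 600 9 600 600 90 9 9 600 9 600 600 600 9 600 600; joining the 15 pieces gives the next term.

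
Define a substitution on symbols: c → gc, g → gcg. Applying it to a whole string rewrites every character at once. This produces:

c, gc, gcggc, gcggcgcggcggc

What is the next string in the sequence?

gcggcgcggcggcgcggcgcggcggcgcggcggc

Replace each of the 13 characters of gcggcgcggcggc in place — gcg gc gcg gcg gc gcg gc gcg gcg gc gcg gcg gc — and concatenate.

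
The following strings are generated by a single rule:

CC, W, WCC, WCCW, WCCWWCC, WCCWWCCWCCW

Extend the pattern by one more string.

WCCWWCCWCCWWCCWWCC

This is a Fibonacci-style word recurrence s(k) = s(k−1)·s(k−2): e.g. W·CC = WCC.
The next term joins WCCWWCCWCCW and WCCWWCC.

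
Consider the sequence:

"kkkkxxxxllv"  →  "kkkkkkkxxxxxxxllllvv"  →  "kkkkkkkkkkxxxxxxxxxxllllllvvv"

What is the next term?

Each string has the form k^{3n+1} x^{3n+1} l^{2n} v^{n} (n = 1, 2, …).
For the next term, n = 4, so the run lengths are 13, 13, 8, 4.

kkkkkkkkkkkkkxxxxxxxxxxxxxllllllllvvvv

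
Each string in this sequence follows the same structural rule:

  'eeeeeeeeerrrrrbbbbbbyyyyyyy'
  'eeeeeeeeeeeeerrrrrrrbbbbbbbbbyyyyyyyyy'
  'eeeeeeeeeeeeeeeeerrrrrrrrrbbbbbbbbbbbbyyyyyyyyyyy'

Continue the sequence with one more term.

The n-th term is 4n+1 e's then 2n+1 r's then 3n b's then 2n+3 y's, where the shown terms are n = 2, 3, 4.
For the next term, n = 5, so the run lengths are 21, 11, 15, 13.

eeeeeeeeeeeeeeeeeeeeerrrrrrrrrrrbbbbbbbbbbbbbbbyyyyyyyyyyyyy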